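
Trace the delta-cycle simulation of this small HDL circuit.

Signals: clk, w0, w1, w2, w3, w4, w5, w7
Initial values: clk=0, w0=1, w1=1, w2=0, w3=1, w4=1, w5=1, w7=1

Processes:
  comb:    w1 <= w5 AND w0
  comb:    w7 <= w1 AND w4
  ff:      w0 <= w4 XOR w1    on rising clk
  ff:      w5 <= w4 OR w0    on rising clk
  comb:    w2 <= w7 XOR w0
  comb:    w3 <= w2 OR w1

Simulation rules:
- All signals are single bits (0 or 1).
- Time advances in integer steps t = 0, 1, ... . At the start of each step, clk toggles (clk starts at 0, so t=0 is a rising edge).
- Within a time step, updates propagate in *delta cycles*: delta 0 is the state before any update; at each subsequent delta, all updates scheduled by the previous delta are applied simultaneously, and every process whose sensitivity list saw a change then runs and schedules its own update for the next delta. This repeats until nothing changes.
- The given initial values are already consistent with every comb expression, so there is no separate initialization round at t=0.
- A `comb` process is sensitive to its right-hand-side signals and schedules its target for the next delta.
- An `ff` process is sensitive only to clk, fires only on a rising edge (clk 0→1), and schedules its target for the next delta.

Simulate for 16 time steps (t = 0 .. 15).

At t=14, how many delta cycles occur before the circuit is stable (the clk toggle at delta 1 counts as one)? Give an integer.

t=0 Δ0: w7=1 w0=1 clk=0 w4=1 w2=0 w5=1 w1=1 w3=1
  Δ1: clk:0→1
  Δ2: w0:1→0
  Δ3: w2:0→1, w1:1→0
  Δ4: w7:1→0
  Δ5: w2:1→0
  Δ6: w3:1→0
  (6Δ to stable)
t=1 Δ0: w7=0 w0=0 clk=1 w4=1 w2=0 w5=1 w1=0 w3=0
  Δ1: clk:1→0
  (1Δ to stable)
t=2 Δ0: w7=0 w0=0 clk=0 w4=1 w2=0 w5=1 w1=0 w3=0
  Δ1: clk:0→1
  Δ2: w0:0→1
  Δ3: w2:0→1, w1:0→1
  Δ4: w7:0→1, w3:0→1
  Δ5: w2:1→0
  (5Δ to stable)
t=3 Δ0: w7=1 w0=1 clk=1 w4=1 w2=0 w5=1 w1=1 w3=1
  Δ1: clk:1→0
  (1Δ to stable)
t=4 Δ0: w7=1 w0=1 clk=0 w4=1 w2=0 w5=1 w1=1 w3=1
  Δ1: clk:0→1
  Δ2: w0:1→0
  Δ3: w2:0→1, w1:1→0
  Δ4: w7:1→0
  Δ5: w2:1→0
  Δ6: w3:1→0
  (6Δ to stable)
t=5 Δ0: w7=0 w0=0 clk=1 w4=1 w2=0 w5=1 w1=0 w3=0
  Δ1: clk:1→0
  (1Δ to stable)
t=6 Δ0: w7=0 w0=0 clk=0 w4=1 w2=0 w5=1 w1=0 w3=0
  Δ1: clk:0→1
  Δ2: w0:0→1
  Δ3: w2:0→1, w1:0→1
  Δ4: w7:0→1, w3:0→1
  Δ5: w2:1→0
  (5Δ to stable)
t=7 Δ0: w7=1 w0=1 clk=1 w4=1 w2=0 w5=1 w1=1 w3=1
  Δ1: clk:1→0
  (1Δ to stable)
t=8 Δ0: w7=1 w0=1 clk=0 w4=1 w2=0 w5=1 w1=1 w3=1
  Δ1: clk:0→1
  Δ2: w0:1→0
  Δ3: w2:0→1, w1:1→0
  Δ4: w7:1→0
  Δ5: w2:1→0
  Δ6: w3:1→0
  (6Δ to stable)
t=9 Δ0: w7=0 w0=0 clk=1 w4=1 w2=0 w5=1 w1=0 w3=0
  Δ1: clk:1→0
  (1Δ to stable)
t=10 Δ0: w7=0 w0=0 clk=0 w4=1 w2=0 w5=1 w1=0 w3=0
  Δ1: clk:0→1
  Δ2: w0:0→1
  Δ3: w2:0→1, w1:0→1
  Δ4: w7:0→1, w3:0→1
  Δ5: w2:1→0
  (5Δ to stable)
t=11 Δ0: w7=1 w0=1 clk=1 w4=1 w2=0 w5=1 w1=1 w3=1
  Δ1: clk:1→0
  (1Δ to stable)
t=12 Δ0: w7=1 w0=1 clk=0 w4=1 w2=0 w5=1 w1=1 w3=1
  Δ1: clk:0→1
  Δ2: w0:1→0
  Δ3: w2:0→1, w1:1→0
  Δ4: w7:1→0
  Δ5: w2:1→0
  Δ6: w3:1→0
  (6Δ to stable)
t=13 Δ0: w7=0 w0=0 clk=1 w4=1 w2=0 w5=1 w1=0 w3=0
  Δ1: clk:1→0
  (1Δ to stable)
t=14 Δ0: w7=0 w0=0 clk=0 w4=1 w2=0 w5=1 w1=0 w3=0
  Δ1: clk:0→1
  Δ2: w0:0→1
  Δ3: w2:0→1, w1:0→1
  Δ4: w7:0→1, w3:0→1
  Δ5: w2:1→0
  (5Δ to stable)
t=15 Δ0: w7=1 w0=1 clk=1 w4=1 w2=0 w5=1 w1=1 w3=1
  Δ1: clk:1→0
  (1Δ to stable)

5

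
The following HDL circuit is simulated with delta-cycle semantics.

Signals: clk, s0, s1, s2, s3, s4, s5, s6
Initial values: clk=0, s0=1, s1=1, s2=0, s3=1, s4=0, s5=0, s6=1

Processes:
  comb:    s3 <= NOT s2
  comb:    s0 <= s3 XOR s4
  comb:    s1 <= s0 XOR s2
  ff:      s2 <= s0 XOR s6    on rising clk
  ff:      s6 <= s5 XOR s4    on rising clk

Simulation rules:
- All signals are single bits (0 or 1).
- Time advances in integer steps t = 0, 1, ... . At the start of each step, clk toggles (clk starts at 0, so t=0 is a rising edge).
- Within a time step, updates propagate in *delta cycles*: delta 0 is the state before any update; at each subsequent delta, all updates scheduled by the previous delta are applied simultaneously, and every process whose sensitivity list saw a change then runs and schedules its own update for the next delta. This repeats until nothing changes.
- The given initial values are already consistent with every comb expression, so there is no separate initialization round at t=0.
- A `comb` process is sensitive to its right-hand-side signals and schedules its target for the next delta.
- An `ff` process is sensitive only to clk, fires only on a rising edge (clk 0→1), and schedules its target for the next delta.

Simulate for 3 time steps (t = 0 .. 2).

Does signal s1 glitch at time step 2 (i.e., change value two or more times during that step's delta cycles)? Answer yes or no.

yes

t0.Δ0 s0=1 clk=0 s5=0 s4=0 s2=0 s6=1 s3=1 s1=1
t0.Δ1 s0=1 clk=1 s5=0 s4=0 s2=0 s6=1 s3=1 s1=1
t0.Δ2 s0=1 clk=1 s5=0 s4=0 s2=0 s6=0 s3=1 s1=1
t1.Δ0 s0=1 clk=1 s5=0 s4=0 s2=0 s6=0 s3=1 s1=1
t1.Δ1 s0=1 clk=0 s5=0 s4=0 s2=0 s6=0 s3=1 s1=1
t2.Δ0 s0=1 clk=0 s5=0 s4=0 s2=0 s6=0 s3=1 s1=1
t2.Δ1 s0=1 clk=1 s5=0 s4=0 s2=0 s6=0 s3=1 s1=1
t2.Δ2 s0=1 clk=1 s5=0 s4=0 s2=1 s6=0 s3=1 s1=1
t2.Δ3 s0=1 clk=1 s5=0 s4=0 s2=1 s6=0 s3=0 s1=0
t2.Δ4 s0=0 clk=1 s5=0 s4=0 s2=1 s6=0 s3=0 s1=0
t2.Δ5 s0=0 clk=1 s5=0 s4=0 s2=1 s6=0 s3=0 s1=1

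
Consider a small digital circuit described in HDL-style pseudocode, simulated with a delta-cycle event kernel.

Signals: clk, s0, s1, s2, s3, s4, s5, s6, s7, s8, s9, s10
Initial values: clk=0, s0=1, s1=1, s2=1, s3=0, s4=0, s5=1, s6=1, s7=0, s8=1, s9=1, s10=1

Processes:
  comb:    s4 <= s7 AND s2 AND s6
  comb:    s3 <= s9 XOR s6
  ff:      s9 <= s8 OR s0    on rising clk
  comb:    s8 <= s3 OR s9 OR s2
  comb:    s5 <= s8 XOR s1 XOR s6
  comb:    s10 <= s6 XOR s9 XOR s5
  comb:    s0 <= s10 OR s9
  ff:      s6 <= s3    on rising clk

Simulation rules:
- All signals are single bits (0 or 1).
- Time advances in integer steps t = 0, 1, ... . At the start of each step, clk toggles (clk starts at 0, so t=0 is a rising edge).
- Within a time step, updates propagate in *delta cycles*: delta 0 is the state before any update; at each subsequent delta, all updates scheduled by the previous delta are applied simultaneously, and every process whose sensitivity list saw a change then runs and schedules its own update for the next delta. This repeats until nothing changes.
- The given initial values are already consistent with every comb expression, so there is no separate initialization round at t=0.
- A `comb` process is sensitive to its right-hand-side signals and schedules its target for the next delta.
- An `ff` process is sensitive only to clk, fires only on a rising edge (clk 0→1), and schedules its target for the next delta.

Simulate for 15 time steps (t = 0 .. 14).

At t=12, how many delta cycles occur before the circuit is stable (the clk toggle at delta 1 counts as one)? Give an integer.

4

t0.Δ0 s0=1 s6=1 s8=1 s1=1 s2=1 s7=0 s4=0 clk=0 s10=1 s9=1 s5=1 s3=0
t0.Δ1 s0=1 s6=1 s8=1 s1=1 s2=1 s7=0 s4=0 clk=1 s10=1 s9=1 s5=1 s3=0
t0.Δ2 s0=1 s6=0 s8=1 s1=1 s2=1 s7=0 s4=0 clk=1 s10=1 s9=1 s5=1 s3=0
t0.Δ3 s0=1 s6=0 s8=1 s1=1 s2=1 s7=0 s4=0 clk=1 s10=0 s9=1 s5=0 s3=1
t0.Δ4 s0=1 s6=0 s8=1 s1=1 s2=1 s7=0 s4=0 clk=1 s10=1 s9=1 s5=0 s3=1
t1.Δ0 s0=1 s6=0 s8=1 s1=1 s2=1 s7=0 s4=0 clk=1 s10=1 s9=1 s5=0 s3=1
t1.Δ1 s0=1 s6=0 s8=1 s1=1 s2=1 s7=0 s4=0 clk=0 s10=1 s9=1 s5=0 s3=1
t2.Δ0 s0=1 s6=0 s8=1 s1=1 s2=1 s7=0 s4=0 clk=0 s10=1 s9=1 s5=0 s3=1
t2.Δ1 s0=1 s6=0 s8=1 s1=1 s2=1 s7=0 s4=0 clk=1 s10=1 s9=1 s5=0 s3=1
t2.Δ2 s0=1 s6=1 s8=1 s1=1 s2=1 s7=0 s4=0 clk=1 s10=1 s9=1 s5=0 s3=1
t2.Δ3 s0=1 s6=1 s8=1 s1=1 s2=1 s7=0 s4=0 clk=1 s10=0 s9=1 s5=1 s3=0
t2.Δ4 s0=1 s6=1 s8=1 s1=1 s2=1 s7=0 s4=0 clk=1 s10=1 s9=1 s5=1 s3=0
t3.Δ0 s0=1 s6=1 s8=1 s1=1 s2=1 s7=0 s4=0 clk=1 s10=1 s9=1 s5=1 s3=0
t3.Δ1 s0=1 s6=1 s8=1 s1=1 s2=1 s7=0 s4=0 clk=0 s10=1 s9=1 s5=1 s3=0
t4.Δ0 s0=1 s6=1 s8=1 s1=1 s2=1 s7=0 s4=0 clk=0 s10=1 s9=1 s5=1 s3=0
t4.Δ1 s0=1 s6=1 s8=1 s1=1 s2=1 s7=0 s4=0 clk=1 s10=1 s9=1 s5=1 s3=0
t4.Δ2 s0=1 s6=0 s8=1 s1=1 s2=1 s7=0 s4=0 clk=1 s10=1 s9=1 s5=1 s3=0
t4.Δ3 s0=1 s6=0 s8=1 s1=1 s2=1 s7=0 s4=0 clk=1 s10=0 s9=1 s5=0 s3=1
t4.Δ4 s0=1 s6=0 s8=1 s1=1 s2=1 s7=0 s4=0 clk=1 s10=1 s9=1 s5=0 s3=1
t5.Δ0 s0=1 s6=0 s8=1 s1=1 s2=1 s7=0 s4=0 clk=1 s10=1 s9=1 s5=0 s3=1
t5.Δ1 s0=1 s6=0 s8=1 s1=1 s2=1 s7=0 s4=0 clk=0 s10=1 s9=1 s5=0 s3=1
t6.Δ0 s0=1 s6=0 s8=1 s1=1 s2=1 s7=0 s4=0 clk=0 s10=1 s9=1 s5=0 s3=1
t6.Δ1 s0=1 s6=0 s8=1 s1=1 s2=1 s7=0 s4=0 clk=1 s10=1 s9=1 s5=0 s3=1
t6.Δ2 s0=1 s6=1 s8=1 s1=1 s2=1 s7=0 s4=0 clk=1 s10=1 s9=1 s5=0 s3=1
t6.Δ3 s0=1 s6=1 s8=1 s1=1 s2=1 s7=0 s4=0 clk=1 s10=0 s9=1 s5=1 s3=0
t6.Δ4 s0=1 s6=1 s8=1 s1=1 s2=1 s7=0 s4=0 clk=1 s10=1 s9=1 s5=1 s3=0
t7.Δ0 s0=1 s6=1 s8=1 s1=1 s2=1 s7=0 s4=0 clk=1 s10=1 s9=1 s5=1 s3=0
t7.Δ1 s0=1 s6=1 s8=1 s1=1 s2=1 s7=0 s4=0 clk=0 s10=1 s9=1 s5=1 s3=0
t8.Δ0 s0=1 s6=1 s8=1 s1=1 s2=1 s7=0 s4=0 clk=0 s10=1 s9=1 s5=1 s3=0
t8.Δ1 s0=1 s6=1 s8=1 s1=1 s2=1 s7=0 s4=0 clk=1 s10=1 s9=1 s5=1 s3=0
t8.Δ2 s0=1 s6=0 s8=1 s1=1 s2=1 s7=0 s4=0 clk=1 s10=1 s9=1 s5=1 s3=0
t8.Δ3 s0=1 s6=0 s8=1 s1=1 s2=1 s7=0 s4=0 clk=1 s10=0 s9=1 s5=0 s3=1
t8.Δ4 s0=1 s6=0 s8=1 s1=1 s2=1 s7=0 s4=0 clk=1 s10=1 s9=1 s5=0 s3=1
t9.Δ0 s0=1 s6=0 s8=1 s1=1 s2=1 s7=0 s4=0 clk=1 s10=1 s9=1 s5=0 s3=1
t9.Δ1 s0=1 s6=0 s8=1 s1=1 s2=1 s7=0 s4=0 clk=0 s10=1 s9=1 s5=0 s3=1
t10.Δ0 s0=1 s6=0 s8=1 s1=1 s2=1 s7=0 s4=0 clk=0 s10=1 s9=1 s5=0 s3=1
t10.Δ1 s0=1 s6=0 s8=1 s1=1 s2=1 s7=0 s4=0 clk=1 s10=1 s9=1 s5=0 s3=1
t10.Δ2 s0=1 s6=1 s8=1 s1=1 s2=1 s7=0 s4=0 clk=1 s10=1 s9=1 s5=0 s3=1
t10.Δ3 s0=1 s6=1 s8=1 s1=1 s2=1 s7=0 s4=0 clk=1 s10=0 s9=1 s5=1 s3=0
t10.Δ4 s0=1 s6=1 s8=1 s1=1 s2=1 s7=0 s4=0 clk=1 s10=1 s9=1 s5=1 s3=0
t11.Δ0 s0=1 s6=1 s8=1 s1=1 s2=1 s7=0 s4=0 clk=1 s10=1 s9=1 s5=1 s3=0
t11.Δ1 s0=1 s6=1 s8=1 s1=1 s2=1 s7=0 s4=0 clk=0 s10=1 s9=1 s5=1 s3=0
t12.Δ0 s0=1 s6=1 s8=1 s1=1 s2=1 s7=0 s4=0 clk=0 s10=1 s9=1 s5=1 s3=0
t12.Δ1 s0=1 s6=1 s8=1 s1=1 s2=1 s7=0 s4=0 clk=1 s10=1 s9=1 s5=1 s3=0
t12.Δ2 s0=1 s6=0 s8=1 s1=1 s2=1 s7=0 s4=0 clk=1 s10=1 s9=1 s5=1 s3=0
t12.Δ3 s0=1 s6=0 s8=1 s1=1 s2=1 s7=0 s4=0 clk=1 s10=0 s9=1 s5=0 s3=1
t12.Δ4 s0=1 s6=0 s8=1 s1=1 s2=1 s7=0 s4=0 clk=1 s10=1 s9=1 s5=0 s3=1
t13.Δ0 s0=1 s6=0 s8=1 s1=1 s2=1 s7=0 s4=0 clk=1 s10=1 s9=1 s5=0 s3=1
t13.Δ1 s0=1 s6=0 s8=1 s1=1 s2=1 s7=0 s4=0 clk=0 s10=1 s9=1 s5=0 s3=1
t14.Δ0 s0=1 s6=0 s8=1 s1=1 s2=1 s7=0 s4=0 clk=0 s10=1 s9=1 s5=0 s3=1
t14.Δ1 s0=1 s6=0 s8=1 s1=1 s2=1 s7=0 s4=0 clk=1 s10=1 s9=1 s5=0 s3=1
t14.Δ2 s0=1 s6=1 s8=1 s1=1 s2=1 s7=0 s4=0 clk=1 s10=1 s9=1 s5=0 s3=1
t14.Δ3 s0=1 s6=1 s8=1 s1=1 s2=1 s7=0 s4=0 clk=1 s10=0 s9=1 s5=1 s3=0
t14.Δ4 s0=1 s6=1 s8=1 s1=1 s2=1 s7=0 s4=0 clk=1 s10=1 s9=1 s5=1 s3=0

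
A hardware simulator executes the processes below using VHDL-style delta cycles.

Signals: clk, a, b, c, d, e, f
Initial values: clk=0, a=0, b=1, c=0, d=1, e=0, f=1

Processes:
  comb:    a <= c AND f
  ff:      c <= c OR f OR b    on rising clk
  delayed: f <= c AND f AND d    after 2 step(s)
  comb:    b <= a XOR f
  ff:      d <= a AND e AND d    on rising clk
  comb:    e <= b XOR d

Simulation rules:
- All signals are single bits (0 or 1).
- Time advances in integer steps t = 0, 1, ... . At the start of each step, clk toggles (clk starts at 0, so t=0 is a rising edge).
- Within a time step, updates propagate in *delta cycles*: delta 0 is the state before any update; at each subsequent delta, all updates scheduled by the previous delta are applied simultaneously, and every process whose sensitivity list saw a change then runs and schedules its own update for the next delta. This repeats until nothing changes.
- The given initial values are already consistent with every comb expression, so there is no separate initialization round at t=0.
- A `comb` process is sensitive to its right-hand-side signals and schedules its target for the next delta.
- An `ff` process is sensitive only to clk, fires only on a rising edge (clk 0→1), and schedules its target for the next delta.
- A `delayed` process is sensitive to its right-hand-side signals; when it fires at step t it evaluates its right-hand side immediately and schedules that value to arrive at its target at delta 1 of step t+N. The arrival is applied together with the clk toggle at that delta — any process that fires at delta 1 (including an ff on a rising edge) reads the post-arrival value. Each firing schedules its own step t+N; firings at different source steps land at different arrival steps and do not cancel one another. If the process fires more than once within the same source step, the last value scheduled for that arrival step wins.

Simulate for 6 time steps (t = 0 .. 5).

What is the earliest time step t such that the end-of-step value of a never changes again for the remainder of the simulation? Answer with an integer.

2

t=0 Δ0: e=0 f=1 b=1 clk=0 c=0 d=1 a=0
  Δ1: clk:0→1
  Δ2: c:0→1, d:1→0
  Δ3: e:0→1, a:0→1
  Δ4: b:1→0
  Δ5: e:1→0
  (5Δ to stable)
t=1 Δ0: e=0 f=1 b=0 clk=1 c=1 d=0 a=1
  Δ1: clk:1→0
  (1Δ to stable)
t=2 Δ0: e=0 f=1 b=0 clk=0 c=1 d=0 a=1
  Δ1: f:1→0, clk:0→1
  Δ2: b:0→1, a:1→0
  Δ3: e:0→1, b:1→0
  Δ4: e:1→0
  (4Δ to stable)
t=3 Δ0: e=0 f=0 b=0 clk=1 c=1 d=0 a=0
  Δ1: clk:1→0
  (1Δ to stable)
t=4 Δ0: e=0 f=0 b=0 clk=0 c=1 d=0 a=0
  Δ1: clk:0→1
  (1Δ to stable)
t=5 Δ0: e=0 f=0 b=0 clk=1 c=1 d=0 a=0
  Δ1: clk:1→0
  (1Δ to stable)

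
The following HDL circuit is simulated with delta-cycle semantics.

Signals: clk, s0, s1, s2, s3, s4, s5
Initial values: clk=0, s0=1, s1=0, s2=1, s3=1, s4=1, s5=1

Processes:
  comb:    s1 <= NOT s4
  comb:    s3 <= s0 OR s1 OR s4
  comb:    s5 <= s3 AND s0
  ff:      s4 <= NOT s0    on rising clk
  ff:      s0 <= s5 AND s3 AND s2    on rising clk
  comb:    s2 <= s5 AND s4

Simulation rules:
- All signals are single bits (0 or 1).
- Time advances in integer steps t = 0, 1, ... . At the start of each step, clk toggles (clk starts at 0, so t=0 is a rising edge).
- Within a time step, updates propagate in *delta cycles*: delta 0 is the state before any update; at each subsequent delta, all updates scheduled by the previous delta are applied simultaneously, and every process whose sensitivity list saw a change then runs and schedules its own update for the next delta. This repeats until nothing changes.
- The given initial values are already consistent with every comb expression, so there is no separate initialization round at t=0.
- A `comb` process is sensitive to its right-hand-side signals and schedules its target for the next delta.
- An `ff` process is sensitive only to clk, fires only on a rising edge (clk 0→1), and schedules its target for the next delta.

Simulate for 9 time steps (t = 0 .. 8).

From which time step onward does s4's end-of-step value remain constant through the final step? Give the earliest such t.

4

t=0 Δ0: s2=1 s0=1 s5=1 clk=0 s4=1 s3=1 s1=0
  Δ1: clk:0→1
  Δ2: s4:1→0
  Δ3: s2:1→0, s1:0→1
  (3Δ to stable)
t=1 Δ0: s2=0 s0=1 s5=1 clk=1 s4=0 s3=1 s1=1
  Δ1: clk:1→0
  (1Δ to stable)
t=2 Δ0: s2=0 s0=1 s5=1 clk=0 s4=0 s3=1 s1=1
  Δ1: clk:0→1
  Δ2: s0:1→0
  Δ3: s5:1→0
  (3Δ to stable)
t=3 Δ0: s2=0 s0=0 s5=0 clk=1 s4=0 s3=1 s1=1
  Δ1: clk:1→0
  (1Δ to stable)
t=4 Δ0: s2=0 s0=0 s5=0 clk=0 s4=0 s3=1 s1=1
  Δ1: clk:0→1
  Δ2: s4:0→1
  Δ3: s1:1→0
  (3Δ to stable)
t=5 Δ0: s2=0 s0=0 s5=0 clk=1 s4=1 s3=1 s1=0
  Δ1: clk:1→0
  (1Δ to stable)
t=6 Δ0: s2=0 s0=0 s5=0 clk=0 s4=1 s3=1 s1=0
  Δ1: clk:0→1
  (1Δ to stable)
t=7 Δ0: s2=0 s0=0 s5=0 clk=1 s4=1 s3=1 s1=0
  Δ1: clk:1→0
  (1Δ to stable)
t=8 Δ0: s2=0 s0=0 s5=0 clk=0 s4=1 s3=1 s1=0
  Δ1: clk:0→1
  (1Δ to stable)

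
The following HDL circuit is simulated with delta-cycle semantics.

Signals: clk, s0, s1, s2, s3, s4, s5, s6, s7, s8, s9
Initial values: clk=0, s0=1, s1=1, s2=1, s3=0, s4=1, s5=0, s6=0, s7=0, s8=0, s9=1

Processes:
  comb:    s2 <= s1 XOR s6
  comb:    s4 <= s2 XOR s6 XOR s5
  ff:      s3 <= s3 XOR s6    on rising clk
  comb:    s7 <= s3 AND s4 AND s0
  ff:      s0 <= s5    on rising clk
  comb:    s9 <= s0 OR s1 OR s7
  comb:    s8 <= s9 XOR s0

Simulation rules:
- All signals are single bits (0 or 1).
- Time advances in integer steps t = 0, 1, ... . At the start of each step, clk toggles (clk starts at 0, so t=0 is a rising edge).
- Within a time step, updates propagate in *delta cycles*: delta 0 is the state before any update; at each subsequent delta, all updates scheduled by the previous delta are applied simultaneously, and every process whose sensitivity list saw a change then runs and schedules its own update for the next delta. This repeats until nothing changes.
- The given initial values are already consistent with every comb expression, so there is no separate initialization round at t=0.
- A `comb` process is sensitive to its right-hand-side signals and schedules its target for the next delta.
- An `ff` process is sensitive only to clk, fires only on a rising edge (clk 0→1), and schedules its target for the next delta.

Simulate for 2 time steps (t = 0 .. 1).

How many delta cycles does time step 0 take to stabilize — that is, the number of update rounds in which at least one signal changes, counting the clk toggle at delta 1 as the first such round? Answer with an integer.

t0.Δ0 clk=0 s6=0 s3=0 s1=1 s2=1 s0=1 s4=1 s5=0 s7=0 s8=0 s9=1
t0.Δ1 clk=1 s6=0 s3=0 s1=1 s2=1 s0=1 s4=1 s5=0 s7=0 s8=0 s9=1
t0.Δ2 clk=1 s6=0 s3=0 s1=1 s2=1 s0=0 s4=1 s5=0 s7=0 s8=0 s9=1
t0.Δ3 clk=1 s6=0 s3=0 s1=1 s2=1 s0=0 s4=1 s5=0 s7=0 s8=1 s9=1
t1.Δ0 clk=1 s6=0 s3=0 s1=1 s2=1 s0=0 s4=1 s5=0 s7=0 s8=1 s9=1
t1.Δ1 clk=0 s6=0 s3=0 s1=1 s2=1 s0=0 s4=1 s5=0 s7=0 s8=1 s9=1

3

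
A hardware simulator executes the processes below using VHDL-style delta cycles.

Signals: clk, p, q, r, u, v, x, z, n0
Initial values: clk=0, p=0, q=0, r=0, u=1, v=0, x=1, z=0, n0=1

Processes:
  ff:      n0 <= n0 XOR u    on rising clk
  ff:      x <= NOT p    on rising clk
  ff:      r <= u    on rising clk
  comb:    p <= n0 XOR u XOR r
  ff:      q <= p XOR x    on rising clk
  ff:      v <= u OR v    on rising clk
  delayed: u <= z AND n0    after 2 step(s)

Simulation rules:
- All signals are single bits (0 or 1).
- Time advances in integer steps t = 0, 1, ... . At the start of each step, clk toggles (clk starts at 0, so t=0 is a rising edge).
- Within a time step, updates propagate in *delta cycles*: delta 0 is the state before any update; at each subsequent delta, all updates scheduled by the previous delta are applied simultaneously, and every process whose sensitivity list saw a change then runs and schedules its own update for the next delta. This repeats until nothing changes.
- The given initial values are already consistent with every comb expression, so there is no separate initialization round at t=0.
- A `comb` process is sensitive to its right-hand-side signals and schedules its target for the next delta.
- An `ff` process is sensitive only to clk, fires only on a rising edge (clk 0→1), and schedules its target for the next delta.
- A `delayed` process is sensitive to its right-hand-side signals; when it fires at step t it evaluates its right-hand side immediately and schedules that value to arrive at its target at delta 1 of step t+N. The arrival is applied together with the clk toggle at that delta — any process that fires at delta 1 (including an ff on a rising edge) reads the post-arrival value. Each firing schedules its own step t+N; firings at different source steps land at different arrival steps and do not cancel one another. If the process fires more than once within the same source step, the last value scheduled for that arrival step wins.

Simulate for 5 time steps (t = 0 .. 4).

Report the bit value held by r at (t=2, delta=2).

t=0 Δ0: z=0 n0=1 x=1 p=0 q=0 v=0 r=0 u=1 clk=0
  Δ1: clk:0→1
  Δ2: n0:1→0, q:0→1, v:0→1, r:0→1
  (2Δ to stable)
t=1 Δ0: z=0 n0=0 x=1 p=0 q=1 v=1 r=1 u=1 clk=1
  Δ1: clk:1→0
  (1Δ to stable)
t=2 Δ0: z=0 n0=0 x=1 p=0 q=1 v=1 r=1 u=1 clk=0
  Δ1: u:1→0, clk:0→1
  Δ2: p:0→1, r:1→0
  Δ3: p:1→0
  (3Δ to stable)
t=3 Δ0: z=0 n0=0 x=1 p=0 q=1 v=1 r=0 u=0 clk=1
  Δ1: clk:1→0
  (1Δ to stable)
t=4 Δ0: z=0 n0=0 x=1 p=0 q=1 v=1 r=0 u=0 clk=0
  Δ1: clk:0→1
  (1Δ to stable)

0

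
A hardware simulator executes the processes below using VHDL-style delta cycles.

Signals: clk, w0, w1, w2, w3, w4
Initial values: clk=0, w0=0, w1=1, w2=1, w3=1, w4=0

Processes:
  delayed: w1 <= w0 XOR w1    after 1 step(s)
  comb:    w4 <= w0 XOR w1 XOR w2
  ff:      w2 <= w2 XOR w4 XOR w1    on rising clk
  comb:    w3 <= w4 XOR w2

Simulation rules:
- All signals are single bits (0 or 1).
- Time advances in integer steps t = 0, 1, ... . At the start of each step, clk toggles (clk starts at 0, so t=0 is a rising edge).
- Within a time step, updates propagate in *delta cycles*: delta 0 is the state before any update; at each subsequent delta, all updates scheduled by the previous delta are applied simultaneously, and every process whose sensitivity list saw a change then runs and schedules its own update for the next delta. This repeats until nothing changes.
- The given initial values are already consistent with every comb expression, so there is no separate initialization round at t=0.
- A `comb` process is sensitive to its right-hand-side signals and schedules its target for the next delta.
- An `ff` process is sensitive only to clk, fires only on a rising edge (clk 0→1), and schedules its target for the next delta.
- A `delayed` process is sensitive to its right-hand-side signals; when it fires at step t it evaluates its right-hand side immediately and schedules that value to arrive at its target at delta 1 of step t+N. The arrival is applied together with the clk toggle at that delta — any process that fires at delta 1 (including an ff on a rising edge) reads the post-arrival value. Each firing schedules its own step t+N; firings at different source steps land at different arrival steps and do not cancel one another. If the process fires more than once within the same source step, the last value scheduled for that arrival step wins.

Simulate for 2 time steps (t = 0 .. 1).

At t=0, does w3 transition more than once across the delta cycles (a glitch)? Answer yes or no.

yes

t=0 Δ0: w2=1 w3=1 clk=0 w4=0 w0=0 w1=1
  Δ1: clk:0→1
  Δ2: w2:1→0
  Δ3: w3:1→0, w4:0→1
  Δ4: w3:0→1
  (4Δ to stable)
t=1 Δ0: w2=0 w3=1 clk=1 w4=1 w0=0 w1=1
  Δ1: clk:1→0
  (1Δ to stable)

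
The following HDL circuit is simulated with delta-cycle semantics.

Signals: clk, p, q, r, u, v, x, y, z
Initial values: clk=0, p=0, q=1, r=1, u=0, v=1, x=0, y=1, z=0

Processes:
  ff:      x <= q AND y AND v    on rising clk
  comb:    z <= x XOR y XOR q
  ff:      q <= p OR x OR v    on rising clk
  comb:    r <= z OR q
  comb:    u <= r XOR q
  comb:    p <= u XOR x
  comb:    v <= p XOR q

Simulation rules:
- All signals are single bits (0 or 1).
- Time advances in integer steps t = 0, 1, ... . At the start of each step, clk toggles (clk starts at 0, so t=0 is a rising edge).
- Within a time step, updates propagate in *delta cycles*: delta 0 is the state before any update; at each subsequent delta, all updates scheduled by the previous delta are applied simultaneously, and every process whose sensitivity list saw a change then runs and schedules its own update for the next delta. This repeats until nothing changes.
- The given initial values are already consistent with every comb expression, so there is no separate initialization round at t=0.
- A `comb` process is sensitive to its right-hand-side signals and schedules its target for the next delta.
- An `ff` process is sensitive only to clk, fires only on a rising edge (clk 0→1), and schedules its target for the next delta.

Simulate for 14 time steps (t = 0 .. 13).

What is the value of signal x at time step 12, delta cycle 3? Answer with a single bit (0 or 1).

1

t0.Δ0 r=1 p=0 y=1 x=0 v=1 q=1 z=0 clk=0 u=0
t0.Δ1 r=1 p=0 y=1 x=0 v=1 q=1 z=0 clk=1 u=0
t0.Δ2 r=1 p=0 y=1 x=1 v=1 q=1 z=0 clk=1 u=0
t0.Δ3 r=1 p=1 y=1 x=1 v=1 q=1 z=1 clk=1 u=0
t0.Δ4 r=1 p=1 y=1 x=1 v=0 q=1 z=1 clk=1 u=0
t1.Δ0 r=1 p=1 y=1 x=1 v=0 q=1 z=1 clk=1 u=0
t1.Δ1 r=1 p=1 y=1 x=1 v=0 q=1 z=1 clk=0 u=0
t2.Δ0 r=1 p=1 y=1 x=1 v=0 q=1 z=1 clk=0 u=0
t2.Δ1 r=1 p=1 y=1 x=1 v=0 q=1 z=1 clk=1 u=0
t2.Δ2 r=1 p=1 y=1 x=0 v=0 q=1 z=1 clk=1 u=0
t2.Δ3 r=1 p=0 y=1 x=0 v=0 q=1 z=0 clk=1 u=0
t2.Δ4 r=1 p=0 y=1 x=0 v=1 q=1 z=0 clk=1 u=0
t3.Δ0 r=1 p=0 y=1 x=0 v=1 q=1 z=0 clk=1 u=0
t3.Δ1 r=1 p=0 y=1 x=0 v=1 q=1 z=0 clk=0 u=0
t4.Δ0 r=1 p=0 y=1 x=0 v=1 q=1 z=0 clk=0 u=0
t4.Δ1 r=1 p=0 y=1 x=0 v=1 q=1 z=0 clk=1 u=0
t4.Δ2 r=1 p=0 y=1 x=1 v=1 q=1 z=0 clk=1 u=0
t4.Δ3 r=1 p=1 y=1 x=1 v=1 q=1 z=1 clk=1 u=0
t4.Δ4 r=1 p=1 y=1 x=1 v=0 q=1 z=1 clk=1 u=0
t5.Δ0 r=1 p=1 y=1 x=1 v=0 q=1 z=1 clk=1 u=0
t5.Δ1 r=1 p=1 y=1 x=1 v=0 q=1 z=1 clk=0 u=0
t6.Δ0 r=1 p=1 y=1 x=1 v=0 q=1 z=1 clk=0 u=0
t6.Δ1 r=1 p=1 y=1 x=1 v=0 q=1 z=1 clk=1 u=0
t6.Δ2 r=1 p=1 y=1 x=0 v=0 q=1 z=1 clk=1 u=0
t6.Δ3 r=1 p=0 y=1 x=0 v=0 q=1 z=0 clk=1 u=0
t6.Δ4 r=1 p=0 y=1 x=0 v=1 q=1 z=0 clk=1 u=0
t7.Δ0 r=1 p=0 y=1 x=0 v=1 q=1 z=0 clk=1 u=0
t7.Δ1 r=1 p=0 y=1 x=0 v=1 q=1 z=0 clk=0 u=0
t8.Δ0 r=1 p=0 y=1 x=0 v=1 q=1 z=0 clk=0 u=0
t8.Δ1 r=1 p=0 y=1 x=0 v=1 q=1 z=0 clk=1 u=0
t8.Δ2 r=1 p=0 y=1 x=1 v=1 q=1 z=0 clk=1 u=0
t8.Δ3 r=1 p=1 y=1 x=1 v=1 q=1 z=1 clk=1 u=0
t8.Δ4 r=1 p=1 y=1 x=1 v=0 q=1 z=1 clk=1 u=0
t9.Δ0 r=1 p=1 y=1 x=1 v=0 q=1 z=1 clk=1 u=0
t9.Δ1 r=1 p=1 y=1 x=1 v=0 q=1 z=1 clk=0 u=0
t10.Δ0 r=1 p=1 y=1 x=1 v=0 q=1 z=1 clk=0 u=0
t10.Δ1 r=1 p=1 y=1 x=1 v=0 q=1 z=1 clk=1 u=0
t10.Δ2 r=1 p=1 y=1 x=0 v=0 q=1 z=1 clk=1 u=0
t10.Δ3 r=1 p=0 y=1 x=0 v=0 q=1 z=0 clk=1 u=0
t10.Δ4 r=1 p=0 y=1 x=0 v=1 q=1 z=0 clk=1 u=0
t11.Δ0 r=1 p=0 y=1 x=0 v=1 q=1 z=0 clk=1 u=0
t11.Δ1 r=1 p=0 y=1 x=0 v=1 q=1 z=0 clk=0 u=0
t12.Δ0 r=1 p=0 y=1 x=0 v=1 q=1 z=0 clk=0 u=0
t12.Δ1 r=1 p=0 y=1 x=0 v=1 q=1 z=0 clk=1 u=0
t12.Δ2 r=1 p=0 y=1 x=1 v=1 q=1 z=0 clk=1 u=0
t12.Δ3 r=1 p=1 y=1 x=1 v=1 q=1 z=1 clk=1 u=0
t12.Δ4 r=1 p=1 y=1 x=1 v=0 q=1 z=1 clk=1 u=0
t13.Δ0 r=1 p=1 y=1 x=1 v=0 q=1 z=1 clk=1 u=0
t13.Δ1 r=1 p=1 y=1 x=1 v=0 q=1 z=1 clk=0 u=0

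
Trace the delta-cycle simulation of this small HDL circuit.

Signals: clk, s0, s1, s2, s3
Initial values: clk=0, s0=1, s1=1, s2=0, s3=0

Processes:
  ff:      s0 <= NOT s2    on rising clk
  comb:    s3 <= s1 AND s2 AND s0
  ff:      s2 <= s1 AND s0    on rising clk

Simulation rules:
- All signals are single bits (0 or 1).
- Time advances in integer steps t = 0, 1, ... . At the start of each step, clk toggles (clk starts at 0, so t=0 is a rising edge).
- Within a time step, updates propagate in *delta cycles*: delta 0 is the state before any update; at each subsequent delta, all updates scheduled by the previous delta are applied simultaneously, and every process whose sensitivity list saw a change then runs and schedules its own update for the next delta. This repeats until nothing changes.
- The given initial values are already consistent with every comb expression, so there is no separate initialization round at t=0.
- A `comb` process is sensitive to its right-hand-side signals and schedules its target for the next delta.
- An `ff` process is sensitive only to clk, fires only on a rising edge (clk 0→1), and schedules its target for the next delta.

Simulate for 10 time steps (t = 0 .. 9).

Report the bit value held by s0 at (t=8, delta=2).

[bits: s2,s0,s3,s1,clk]
t=0: Δ0=01010 Δ1=01011 Δ2=11011 Δ3=11111 | 3Δ
t=1: Δ0=11111 Δ1=11110 | 1Δ
t=2: Δ0=11110 Δ1=11111 Δ2=10111 Δ3=10011 | 3Δ
t=3: Δ0=10011 Δ1=10010 | 1Δ
t=4: Δ0=10010 Δ1=10011 Δ2=00011 | 2Δ
t=5: Δ0=00011 Δ1=00010 | 1Δ
t=6: Δ0=00010 Δ1=00011 Δ2=01011 | 2Δ
t=7: Δ0=01011 Δ1=01010 | 1Δ
t=8: Δ0=01010 Δ1=01011 Δ2=11011 Δ3=11111 | 3Δ
t=9: Δ0=11111 Δ1=11110 | 1Δ

1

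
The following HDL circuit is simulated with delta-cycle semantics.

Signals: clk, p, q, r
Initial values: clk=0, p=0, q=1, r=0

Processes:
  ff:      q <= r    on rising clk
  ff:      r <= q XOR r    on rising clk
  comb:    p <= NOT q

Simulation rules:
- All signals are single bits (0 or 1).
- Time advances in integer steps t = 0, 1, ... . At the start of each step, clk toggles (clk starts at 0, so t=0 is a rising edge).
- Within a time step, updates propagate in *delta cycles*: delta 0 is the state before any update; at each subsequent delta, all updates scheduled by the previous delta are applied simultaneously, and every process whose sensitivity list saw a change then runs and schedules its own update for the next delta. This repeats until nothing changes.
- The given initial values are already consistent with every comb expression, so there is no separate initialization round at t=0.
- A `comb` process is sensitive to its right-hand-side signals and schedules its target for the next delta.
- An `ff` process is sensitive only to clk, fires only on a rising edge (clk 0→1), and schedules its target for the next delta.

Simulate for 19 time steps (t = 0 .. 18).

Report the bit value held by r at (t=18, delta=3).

1

t0.Δ0 p=0 q=1 r=0 clk=0
t0.Δ1 p=0 q=1 r=0 clk=1
t0.Δ2 p=0 q=0 r=1 clk=1
t0.Δ3 p=1 q=0 r=1 clk=1
t1.Δ0 p=1 q=0 r=1 clk=1
t1.Δ1 p=1 q=0 r=1 clk=0
t2.Δ0 p=1 q=0 r=1 clk=0
t2.Δ1 p=1 q=0 r=1 clk=1
t2.Δ2 p=1 q=1 r=1 clk=1
t2.Δ3 p=0 q=1 r=1 clk=1
t3.Δ0 p=0 q=1 r=1 clk=1
t3.Δ1 p=0 q=1 r=1 clk=0
t4.Δ0 p=0 q=1 r=1 clk=0
t4.Δ1 p=0 q=1 r=1 clk=1
t4.Δ2 p=0 q=1 r=0 clk=1
t5.Δ0 p=0 q=1 r=0 clk=1
t5.Δ1 p=0 q=1 r=0 clk=0
t6.Δ0 p=0 q=1 r=0 clk=0
t6.Δ1 p=0 q=1 r=0 clk=1
t6.Δ2 p=0 q=0 r=1 clk=1
t6.Δ3 p=1 q=0 r=1 clk=1
t7.Δ0 p=1 q=0 r=1 clk=1
t7.Δ1 p=1 q=0 r=1 clk=0
t8.Δ0 p=1 q=0 r=1 clk=0
t8.Δ1 p=1 q=0 r=1 clk=1
t8.Δ2 p=1 q=1 r=1 clk=1
t8.Δ3 p=0 q=1 r=1 clk=1
t9.Δ0 p=0 q=1 r=1 clk=1
t9.Δ1 p=0 q=1 r=1 clk=0
t10.Δ0 p=0 q=1 r=1 clk=0
t10.Δ1 p=0 q=1 r=1 clk=1
t10.Δ2 p=0 q=1 r=0 clk=1
t11.Δ0 p=0 q=1 r=0 clk=1
t11.Δ1 p=0 q=1 r=0 clk=0
t12.Δ0 p=0 q=1 r=0 clk=0
t12.Δ1 p=0 q=1 r=0 clk=1
t12.Δ2 p=0 q=0 r=1 clk=1
t12.Δ3 p=1 q=0 r=1 clk=1
t13.Δ0 p=1 q=0 r=1 clk=1
t13.Δ1 p=1 q=0 r=1 clk=0
t14.Δ0 p=1 q=0 r=1 clk=0
t14.Δ1 p=1 q=0 r=1 clk=1
t14.Δ2 p=1 q=1 r=1 clk=1
t14.Δ3 p=0 q=1 r=1 clk=1
t15.Δ0 p=0 q=1 r=1 clk=1
t15.Δ1 p=0 q=1 r=1 clk=0
t16.Δ0 p=0 q=1 r=1 clk=0
t16.Δ1 p=0 q=1 r=1 clk=1
t16.Δ2 p=0 q=1 r=0 clk=1
t17.Δ0 p=0 q=1 r=0 clk=1
t17.Δ1 p=0 q=1 r=0 clk=0
t18.Δ0 p=0 q=1 r=0 clk=0
t18.Δ1 p=0 q=1 r=0 clk=1
t18.Δ2 p=0 q=0 r=1 clk=1
t18.Δ3 p=1 q=0 r=1 clk=1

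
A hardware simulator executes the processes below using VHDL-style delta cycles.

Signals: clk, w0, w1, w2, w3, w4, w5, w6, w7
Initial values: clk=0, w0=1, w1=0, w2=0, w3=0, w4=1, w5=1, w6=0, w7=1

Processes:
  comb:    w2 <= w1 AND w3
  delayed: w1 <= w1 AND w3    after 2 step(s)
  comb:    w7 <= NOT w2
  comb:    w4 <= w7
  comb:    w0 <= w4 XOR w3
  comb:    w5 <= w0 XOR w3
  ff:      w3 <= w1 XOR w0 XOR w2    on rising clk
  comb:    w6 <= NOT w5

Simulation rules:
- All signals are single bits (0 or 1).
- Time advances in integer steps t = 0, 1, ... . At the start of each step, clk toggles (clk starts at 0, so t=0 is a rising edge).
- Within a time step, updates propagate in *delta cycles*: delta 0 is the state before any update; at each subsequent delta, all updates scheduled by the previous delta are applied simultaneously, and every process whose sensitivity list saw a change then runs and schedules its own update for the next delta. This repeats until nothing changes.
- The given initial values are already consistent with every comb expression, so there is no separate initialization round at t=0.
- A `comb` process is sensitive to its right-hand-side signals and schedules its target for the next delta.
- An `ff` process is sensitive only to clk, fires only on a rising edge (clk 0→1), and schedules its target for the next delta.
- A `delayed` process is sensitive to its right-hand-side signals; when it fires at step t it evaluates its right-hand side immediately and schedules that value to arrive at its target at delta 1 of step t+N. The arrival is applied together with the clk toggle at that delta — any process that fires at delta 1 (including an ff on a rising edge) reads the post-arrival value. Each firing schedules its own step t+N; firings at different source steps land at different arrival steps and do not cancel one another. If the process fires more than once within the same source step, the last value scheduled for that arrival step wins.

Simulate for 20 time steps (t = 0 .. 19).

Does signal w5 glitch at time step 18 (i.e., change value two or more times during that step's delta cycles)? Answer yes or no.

t=0 Δ0: w1=0 w0=1 clk=0 w4=1 w3=0 w6=0 w5=1 w7=1 w2=0
  Δ1: clk:0→1
  Δ2: w3:0→1
  Δ3: w0:1→0, w5:1→0
  Δ4: w6:0→1, w5:0→1
  Δ5: w6:1→0
  (5Δ to stable)
t=1 Δ0: w1=0 w0=0 clk=1 w4=1 w3=1 w6=0 w5=1 w7=1 w2=0
  Δ1: clk:1→0
  (1Δ to stable)
t=2 Δ0: w1=0 w0=0 clk=0 w4=1 w3=1 w6=0 w5=1 w7=1 w2=0
  Δ1: clk:0→1
  Δ2: w3:1→0
  Δ3: w0:0→1, w5:1→0
  Δ4: w6:0→1, w5:0→1
  Δ5: w6:1→0
  (5Δ to stable)
t=3 Δ0: w1=0 w0=1 clk=1 w4=1 w3=0 w6=0 w5=1 w7=1 w2=0
  Δ1: clk:1→0
  (1Δ to stable)
t=4 Δ0: w1=0 w0=1 clk=0 w4=1 w3=0 w6=0 w5=1 w7=1 w2=0
  Δ1: clk:0→1
  Δ2: w3:0→1
  Δ3: w0:1→0, w5:1→0
  Δ4: w6:0→1, w5:0→1
  Δ5: w6:1→0
  (5Δ to stable)
t=5 Δ0: w1=0 w0=0 clk=1 w4=1 w3=1 w6=0 w5=1 w7=1 w2=0
  Δ1: clk:1→0
  (1Δ to stable)
t=6 Δ0: w1=0 w0=0 clk=0 w4=1 w3=1 w6=0 w5=1 w7=1 w2=0
  Δ1: clk:0→1
  Δ2: w3:1→0
  Δ3: w0:0→1, w5:1→0
  Δ4: w6:0→1, w5:0→1
  Δ5: w6:1→0
  (5Δ to stable)
t=7 Δ0: w1=0 w0=1 clk=1 w4=1 w3=0 w6=0 w5=1 w7=1 w2=0
  Δ1: clk:1→0
  (1Δ to stable)
t=8 Δ0: w1=0 w0=1 clk=0 w4=1 w3=0 w6=0 w5=1 w7=1 w2=0
  Δ1: clk:0→1
  Δ2: w3:0→1
  Δ3: w0:1→0, w5:1→0
  Δ4: w6:0→1, w5:0→1
  Δ5: w6:1→0
  (5Δ to stable)
t=9 Δ0: w1=0 w0=0 clk=1 w4=1 w3=1 w6=0 w5=1 w7=1 w2=0
  Δ1: clk:1→0
  (1Δ to stable)
t=10 Δ0: w1=0 w0=0 clk=0 w4=1 w3=1 w6=0 w5=1 w7=1 w2=0
  Δ1: clk:0→1
  Δ2: w3:1→0
  Δ3: w0:0→1, w5:1→0
  Δ4: w6:0→1, w5:0→1
  Δ5: w6:1→0
  (5Δ to stable)
t=11 Δ0: w1=0 w0=1 clk=1 w4=1 w3=0 w6=0 w5=1 w7=1 w2=0
  Δ1: clk:1→0
  (1Δ to stable)
t=12 Δ0: w1=0 w0=1 clk=0 w4=1 w3=0 w6=0 w5=1 w7=1 w2=0
  Δ1: clk:0→1
  Δ2: w3:0→1
  Δ3: w0:1→0, w5:1→0
  Δ4: w6:0→1, w5:0→1
  Δ5: w6:1→0
  (5Δ to stable)
t=13 Δ0: w1=0 w0=0 clk=1 w4=1 w3=1 w6=0 w5=1 w7=1 w2=0
  Δ1: clk:1→0
  (1Δ to stable)
t=14 Δ0: w1=0 w0=0 clk=0 w4=1 w3=1 w6=0 w5=1 w7=1 w2=0
  Δ1: clk:0→1
  Δ2: w3:1→0
  Δ3: w0:0→1, w5:1→0
  Δ4: w6:0→1, w5:0→1
  Δ5: w6:1→0
  (5Δ to stable)
t=15 Δ0: w1=0 w0=1 clk=1 w4=1 w3=0 w6=0 w5=1 w7=1 w2=0
  Δ1: clk:1→0
  (1Δ to stable)
t=16 Δ0: w1=0 w0=1 clk=0 w4=1 w3=0 w6=0 w5=1 w7=1 w2=0
  Δ1: clk:0→1
  Δ2: w3:0→1
  Δ3: w0:1→0, w5:1→0
  Δ4: w6:0→1, w5:0→1
  Δ5: w6:1→0
  (5Δ to stable)
t=17 Δ0: w1=0 w0=0 clk=1 w4=1 w3=1 w6=0 w5=1 w7=1 w2=0
  Δ1: clk:1→0
  (1Δ to stable)
t=18 Δ0: w1=0 w0=0 clk=0 w4=1 w3=1 w6=0 w5=1 w7=1 w2=0
  Δ1: clk:0→1
  Δ2: w3:1→0
  Δ3: w0:0→1, w5:1→0
  Δ4: w6:0→1, w5:0→1
  Δ5: w6:1→0
  (5Δ to stable)
t=19 Δ0: w1=0 w0=1 clk=1 w4=1 w3=0 w6=0 w5=1 w7=1 w2=0
  Δ1: clk:1→0
  (1Δ to stable)

yes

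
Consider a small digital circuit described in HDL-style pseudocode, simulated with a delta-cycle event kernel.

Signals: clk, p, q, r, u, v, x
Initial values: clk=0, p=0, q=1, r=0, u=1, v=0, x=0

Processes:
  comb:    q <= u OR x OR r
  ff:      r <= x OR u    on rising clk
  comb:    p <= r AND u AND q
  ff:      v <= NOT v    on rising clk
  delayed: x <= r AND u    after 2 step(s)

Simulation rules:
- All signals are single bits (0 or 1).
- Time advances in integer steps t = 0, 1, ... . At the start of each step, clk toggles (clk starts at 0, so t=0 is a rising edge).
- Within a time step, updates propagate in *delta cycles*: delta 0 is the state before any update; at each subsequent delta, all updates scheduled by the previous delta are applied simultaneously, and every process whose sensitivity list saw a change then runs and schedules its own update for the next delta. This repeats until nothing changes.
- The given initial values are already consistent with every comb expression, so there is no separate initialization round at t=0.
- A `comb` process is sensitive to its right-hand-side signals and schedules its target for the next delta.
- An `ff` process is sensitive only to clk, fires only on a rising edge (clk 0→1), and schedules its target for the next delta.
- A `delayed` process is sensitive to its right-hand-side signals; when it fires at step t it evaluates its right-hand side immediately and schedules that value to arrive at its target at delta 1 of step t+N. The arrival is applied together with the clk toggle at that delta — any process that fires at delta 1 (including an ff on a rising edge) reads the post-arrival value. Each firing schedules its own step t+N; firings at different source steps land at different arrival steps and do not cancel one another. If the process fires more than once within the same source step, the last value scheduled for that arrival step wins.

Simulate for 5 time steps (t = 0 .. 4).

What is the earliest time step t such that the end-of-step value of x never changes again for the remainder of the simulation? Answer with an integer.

[bits: p,q,x,clk,v,u,r]
t=0: Δ0=0100010 Δ1=0101010 Δ2=0101111 Δ3=1101111 | 3Δ
t=1: Δ0=1101111 Δ1=1100111 | 1Δ
t=2: Δ0=1100111 Δ1=1111111 Δ2=1111011 | 2Δ
t=3: Δ0=1111011 Δ1=1110011 | 1Δ
t=4: Δ0=1110011 Δ1=1111011 Δ2=1111111 | 2Δ

2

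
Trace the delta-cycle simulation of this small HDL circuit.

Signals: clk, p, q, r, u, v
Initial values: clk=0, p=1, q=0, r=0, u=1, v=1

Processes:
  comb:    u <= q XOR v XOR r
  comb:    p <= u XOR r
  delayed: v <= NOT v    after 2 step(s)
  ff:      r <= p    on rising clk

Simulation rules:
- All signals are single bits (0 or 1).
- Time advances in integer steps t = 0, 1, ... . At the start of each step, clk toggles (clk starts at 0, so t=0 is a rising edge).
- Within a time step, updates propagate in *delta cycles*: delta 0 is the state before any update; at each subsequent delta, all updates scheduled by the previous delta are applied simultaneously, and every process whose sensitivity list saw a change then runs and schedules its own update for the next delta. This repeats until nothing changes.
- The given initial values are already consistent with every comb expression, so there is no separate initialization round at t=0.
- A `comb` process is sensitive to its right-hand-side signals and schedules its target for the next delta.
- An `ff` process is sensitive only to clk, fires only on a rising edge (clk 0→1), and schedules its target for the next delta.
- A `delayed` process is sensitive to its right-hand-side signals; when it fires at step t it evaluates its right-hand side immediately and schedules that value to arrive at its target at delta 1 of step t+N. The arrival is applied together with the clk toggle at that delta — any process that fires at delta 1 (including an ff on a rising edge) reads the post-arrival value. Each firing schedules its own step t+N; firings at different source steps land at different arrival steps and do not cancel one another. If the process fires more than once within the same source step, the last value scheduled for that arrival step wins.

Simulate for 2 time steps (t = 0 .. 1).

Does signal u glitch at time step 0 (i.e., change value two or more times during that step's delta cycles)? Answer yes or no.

no

t=0 Δ0: u=1 r=0 v=1 clk=0 p=1 q=0
  Δ1: clk:0→1
  Δ2: r:0→1
  Δ3: u:1→0, p:1→0
  Δ4: p:0→1
  (4Δ to stable)
t=1 Δ0: u=0 r=1 v=1 clk=1 p=1 q=0
  Δ1: clk:1→0
  (1Δ to stable)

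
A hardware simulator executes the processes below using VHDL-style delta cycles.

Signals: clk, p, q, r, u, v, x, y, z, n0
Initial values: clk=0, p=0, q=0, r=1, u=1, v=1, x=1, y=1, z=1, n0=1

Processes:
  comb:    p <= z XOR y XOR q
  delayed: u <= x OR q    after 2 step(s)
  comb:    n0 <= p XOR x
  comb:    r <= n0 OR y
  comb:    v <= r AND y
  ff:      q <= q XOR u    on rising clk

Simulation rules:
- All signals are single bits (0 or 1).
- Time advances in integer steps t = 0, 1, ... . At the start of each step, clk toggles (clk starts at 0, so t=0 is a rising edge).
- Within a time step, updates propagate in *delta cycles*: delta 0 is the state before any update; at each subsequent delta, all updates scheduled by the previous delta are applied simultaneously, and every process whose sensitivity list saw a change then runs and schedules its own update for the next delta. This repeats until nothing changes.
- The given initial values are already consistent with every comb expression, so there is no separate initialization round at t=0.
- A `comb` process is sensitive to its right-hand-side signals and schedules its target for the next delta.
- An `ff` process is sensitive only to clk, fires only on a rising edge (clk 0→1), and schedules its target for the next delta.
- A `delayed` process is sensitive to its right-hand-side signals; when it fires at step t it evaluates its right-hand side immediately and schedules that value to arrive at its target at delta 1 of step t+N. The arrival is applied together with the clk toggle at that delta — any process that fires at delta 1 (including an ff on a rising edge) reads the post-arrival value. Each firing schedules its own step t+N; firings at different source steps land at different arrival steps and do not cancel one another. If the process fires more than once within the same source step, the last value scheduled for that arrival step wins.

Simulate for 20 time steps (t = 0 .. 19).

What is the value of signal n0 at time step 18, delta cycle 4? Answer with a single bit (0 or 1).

[bits: n0,clk,z,x,p,r,y,v,u,q]
t=0: Δ0=1011011110 Δ1=1111011110 Δ2=1111011111 Δ3=1111111111 Δ4=0111111111 | 4Δ
t=1: Δ0=0111111111 Δ1=0011111111 | 1Δ
t=2: Δ0=0011111111 Δ1=0111111111 Δ2=0111111110 Δ3=0111011110 Δ4=1111011110 | 4Δ
t=3: Δ0=1111011110 Δ1=1011011110 | 1Δ
t=4: Δ0=1011011110 Δ1=1111011110 Δ2=1111011111 Δ3=1111111111 Δ4=0111111111 | 4Δ
t=5: Δ0=0111111111 Δ1=0011111111 | 1Δ
t=6: Δ0=0011111111 Δ1=0111111111 Δ2=0111111110 Δ3=0111011110 Δ4=1111011110 | 4Δ
t=7: Δ0=1111011110 Δ1=1011011110 | 1Δ
t=8: Δ0=1011011110 Δ1=1111011110 Δ2=1111011111 Δ3=1111111111 Δ4=0111111111 | 4Δ
t=9: Δ0=0111111111 Δ1=0011111111 | 1Δ
t=10: Δ0=0011111111 Δ1=0111111111 Δ2=0111111110 Δ3=0111011110 Δ4=1111011110 | 4Δ
t=11: Δ0=1111011110 Δ1=1011011110 | 1Δ
t=12: Δ0=1011011110 Δ1=1111011110 Δ2=1111011111 Δ3=1111111111 Δ4=0111111111 | 4Δ
t=13: Δ0=0111111111 Δ1=0011111111 | 1Δ
t=14: Δ0=0011111111 Δ1=0111111111 Δ2=0111111110 Δ3=0111011110 Δ4=1111011110 | 4Δ
t=15: Δ0=1111011110 Δ1=1011011110 | 1Δ
t=16: Δ0=1011011110 Δ1=1111011110 Δ2=1111011111 Δ3=1111111111 Δ4=0111111111 | 4Δ
t=17: Δ0=0111111111 Δ1=0011111111 | 1Δ
t=18: Δ0=0011111111 Δ1=0111111111 Δ2=0111111110 Δ3=0111011110 Δ4=1111011110 | 4Δ
t=19: Δ0=1111011110 Δ1=1011011110 | 1Δ

1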